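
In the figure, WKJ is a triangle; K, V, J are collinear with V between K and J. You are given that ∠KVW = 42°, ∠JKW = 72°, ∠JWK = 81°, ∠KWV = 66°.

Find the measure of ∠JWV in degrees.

1. ∠JVW = 138°  [linear pair at V on KJ]
2. ∠KJW = 27°  [△WKJ]
3. ∠VJW = 27°  [V on ray JK]
4. ∠JWV = 15°  [△WVJ]

∠JWV = 15°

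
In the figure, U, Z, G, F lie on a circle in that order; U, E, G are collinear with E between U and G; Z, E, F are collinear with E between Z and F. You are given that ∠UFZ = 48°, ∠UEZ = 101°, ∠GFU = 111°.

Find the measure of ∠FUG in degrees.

1. ∠UGZ = 48°  [same arc UZ]
2. ∠GEZ = 79°  [linear pair at E on UG]
3. ∠FZG = 53°  [△ZEG]
4. ∠FUG = 53°  [same arc GF]

∠FUG = 53°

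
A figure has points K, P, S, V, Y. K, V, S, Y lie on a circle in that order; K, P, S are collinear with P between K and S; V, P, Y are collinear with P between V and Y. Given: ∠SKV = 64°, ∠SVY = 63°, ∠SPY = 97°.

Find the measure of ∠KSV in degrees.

1. ∠SKY = 63°  [same arc SY]
2. ∠KPY = 83°  [linear pair at P on KS]
3. ∠KYV = 34°  [△KPY]
4. ∠KSV = 34°  [same arc KV]

∠KSV = 34°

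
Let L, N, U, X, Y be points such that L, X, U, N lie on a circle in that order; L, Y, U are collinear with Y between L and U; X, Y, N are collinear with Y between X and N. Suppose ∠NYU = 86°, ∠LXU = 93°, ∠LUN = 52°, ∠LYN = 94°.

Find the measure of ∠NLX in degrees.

∠NLX = 83°

1. ∠LNU = 87°  [cyclic LXUN, opposite ∠X+∠N]
2. ∠LXN = 52°  [same arc LN]
3. ∠NLU = 41°  [△LUN]
4. ∠LNX = 45°  [△LYN]
5. ∠NLX = 83°  [△LXN]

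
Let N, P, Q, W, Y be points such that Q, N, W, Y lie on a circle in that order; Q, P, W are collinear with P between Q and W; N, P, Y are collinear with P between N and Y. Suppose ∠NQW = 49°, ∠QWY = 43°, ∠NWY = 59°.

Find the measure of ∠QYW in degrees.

1. ∠NYW = 49°  [same arc NW]
2. ∠WNY = 72°  [△NWY]
3. ∠WQY = 72°  [same arc WY]
4. ∠QYW = 65°  [△QWY]

∠QYW = 65°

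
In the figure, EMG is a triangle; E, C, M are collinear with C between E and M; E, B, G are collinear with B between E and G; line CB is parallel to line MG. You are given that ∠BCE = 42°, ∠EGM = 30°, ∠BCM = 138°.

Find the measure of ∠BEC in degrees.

∠BEC = 108°

1. ∠EMG = 42°  [CB∥MG, corresponding at C]
2. ∠GEM = 108°  [△EMG]
3. ∠BEC = 108°  [C on EM, B on EG]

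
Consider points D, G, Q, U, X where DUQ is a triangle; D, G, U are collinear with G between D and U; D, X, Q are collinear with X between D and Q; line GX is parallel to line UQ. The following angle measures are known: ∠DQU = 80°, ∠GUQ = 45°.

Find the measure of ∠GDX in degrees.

1. ∠DUQ = 45°  [G on ray UD]
2. ∠QDU = 55°  [△DUQ]
3. ∠GDX = 55°  [G on DU, X on DQ]

∠GDX = 55°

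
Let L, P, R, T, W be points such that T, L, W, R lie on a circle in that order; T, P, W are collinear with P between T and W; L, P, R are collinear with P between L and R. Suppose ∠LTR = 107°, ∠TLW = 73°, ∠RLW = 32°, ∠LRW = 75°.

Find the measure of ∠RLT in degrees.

1. ∠TRW = 107°  [cyclic TLWR, opposite ∠L+∠R]
2. ∠RTW = 32°  [same arc WR]
3. ∠RWT = 41°  [△TWR]
4. ∠RLT = 41°  [same arc TR]

∠RLT = 41°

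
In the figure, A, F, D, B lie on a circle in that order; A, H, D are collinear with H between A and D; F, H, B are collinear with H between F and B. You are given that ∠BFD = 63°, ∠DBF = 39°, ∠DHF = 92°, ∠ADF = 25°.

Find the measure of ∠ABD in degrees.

1. ∠DAF = 39°  [same arc FD]
2. ∠AFD = 116°  [△AFD]
3. ∠ABD = 64°  [cyclic AFDB, opposite ∠F+∠B]

∠ABD = 64°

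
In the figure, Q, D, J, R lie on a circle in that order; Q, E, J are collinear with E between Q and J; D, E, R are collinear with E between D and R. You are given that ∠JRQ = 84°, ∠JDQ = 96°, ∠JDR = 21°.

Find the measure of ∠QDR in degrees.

1. ∠JQR = 21°  [same arc JR]
2. ∠QJR = 75°  [△QJR]
3. ∠QDR = 75°  [same arc QR]

∠QDR = 75°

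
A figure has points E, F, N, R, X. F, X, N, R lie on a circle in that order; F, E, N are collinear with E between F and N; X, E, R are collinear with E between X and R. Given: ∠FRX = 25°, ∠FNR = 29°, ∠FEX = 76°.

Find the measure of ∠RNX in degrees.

∠RNX = 54°

1. ∠FNX = 25°  [same arc FX]
2. ∠NER = 76°  [vertical angles at E]
3. ∠NEX = 104°  [linear pair at E on FN]
4. ∠NXR = 51°  [△XEN]
5. ∠NRX = 75°  [△NER]
6. ∠RNX = 54°  [△XNR]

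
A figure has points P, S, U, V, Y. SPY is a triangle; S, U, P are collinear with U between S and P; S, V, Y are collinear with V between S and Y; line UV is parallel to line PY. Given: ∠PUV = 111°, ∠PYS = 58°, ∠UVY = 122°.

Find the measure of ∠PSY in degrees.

∠PSY = 53°

1. ∠SUV = 69°  [linear pair at U on SP]
2. ∠SVU = 58°  [UV∥PY, corresponding at V]
3. ∠USV = 53°  [△SUV]
4. ∠PSY = 53°  [U on SP, V on SY]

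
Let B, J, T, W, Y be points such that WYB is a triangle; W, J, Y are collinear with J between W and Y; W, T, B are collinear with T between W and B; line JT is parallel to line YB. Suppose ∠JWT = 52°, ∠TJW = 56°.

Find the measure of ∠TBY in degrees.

∠TBY = 72°

1. ∠JTW = 72°  [△WJT]
2. ∠BTJ = 108°  [linear pair at T on WB]
3. ∠TBY = 72°  [JT∥YB, co-interior at B–T]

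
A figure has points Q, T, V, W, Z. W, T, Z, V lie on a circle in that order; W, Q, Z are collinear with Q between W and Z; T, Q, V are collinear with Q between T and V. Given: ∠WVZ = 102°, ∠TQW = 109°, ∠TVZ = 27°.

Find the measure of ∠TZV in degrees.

∠TZV = 119°

1. ∠WTZ = 78°  [cyclic WTZV, opposite ∠T+∠V]
2. ∠TQZ = 71°  [linear pair at Q on WZ]
3. ∠TWZ = 27°  [same arc TZ]
4. ∠TZW = 75°  [△WTZ]
5. ∠VTZ = 34°  [△TQZ]
6. ∠TZV = 119°  [△TZV]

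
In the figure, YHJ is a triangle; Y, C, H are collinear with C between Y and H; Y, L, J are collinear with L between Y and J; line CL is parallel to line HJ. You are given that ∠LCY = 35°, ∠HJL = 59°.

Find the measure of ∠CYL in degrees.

1. ∠JHY = 35°  [CL∥HJ, corresponding at C]
2. ∠HJY = 59°  [L on ray JY]
3. ∠HYJ = 86°  [△YHJ]
4. ∠CYL = 86°  [C on YH, L on YJ]

∠CYL = 86°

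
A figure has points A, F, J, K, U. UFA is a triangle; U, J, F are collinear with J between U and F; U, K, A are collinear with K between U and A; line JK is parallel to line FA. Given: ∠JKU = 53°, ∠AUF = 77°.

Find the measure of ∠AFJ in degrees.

∠AFJ = 50°

1. ∠FAU = 53°  [JK∥FA, corresponding at K]
2. ∠AFU = 50°  [△UFA]
3. ∠AFJ = 50°  [J on ray FU]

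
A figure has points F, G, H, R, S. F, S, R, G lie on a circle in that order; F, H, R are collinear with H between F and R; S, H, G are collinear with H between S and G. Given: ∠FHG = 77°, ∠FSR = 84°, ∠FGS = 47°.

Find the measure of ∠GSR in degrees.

1. ∠RHS = 77°  [vertical angles at H]
2. ∠FRS = 47°  [same arc FS]
3. ∠GSR = 56°  [△SHR]

∠GSR = 56°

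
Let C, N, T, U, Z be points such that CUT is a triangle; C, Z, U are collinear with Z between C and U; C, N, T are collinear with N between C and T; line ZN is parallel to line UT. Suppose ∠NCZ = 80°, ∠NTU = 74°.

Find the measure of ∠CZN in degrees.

1. ∠TCU = 80°  [Z on CU, N on CT]
2. ∠CTU = 74°  [N on ray TC]
3. ∠CUT = 26°  [△CUT]
4. ∠CZN = 26°  [ZN∥UT, corresponding at Z]

∠CZN = 26°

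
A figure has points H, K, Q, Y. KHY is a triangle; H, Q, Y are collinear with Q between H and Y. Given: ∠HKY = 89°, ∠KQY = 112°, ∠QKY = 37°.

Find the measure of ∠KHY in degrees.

∠KHY = 60°

1. ∠KYQ = 31°  [△KQY]
2. ∠HYK = 31°  [Q on ray YH]
3. ∠KHY = 60°  [△KHY]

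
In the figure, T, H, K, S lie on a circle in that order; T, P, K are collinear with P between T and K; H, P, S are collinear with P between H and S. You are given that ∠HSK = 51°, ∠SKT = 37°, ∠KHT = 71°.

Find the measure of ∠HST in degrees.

1. ∠HTK = 51°  [same arc HK]
2. ∠HKT = 58°  [△THK]
3. ∠HST = 58°  [same arc TH]

∠HST = 58°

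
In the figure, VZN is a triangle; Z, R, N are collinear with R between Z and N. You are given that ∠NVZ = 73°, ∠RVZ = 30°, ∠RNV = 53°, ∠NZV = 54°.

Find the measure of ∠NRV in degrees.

1. ∠RZV = 54°  [R on ray ZN]
2. ∠VRZ = 96°  [△VZR]
3. ∠NRV = 84°  [linear pair at R on ZN]

∠NRV = 84°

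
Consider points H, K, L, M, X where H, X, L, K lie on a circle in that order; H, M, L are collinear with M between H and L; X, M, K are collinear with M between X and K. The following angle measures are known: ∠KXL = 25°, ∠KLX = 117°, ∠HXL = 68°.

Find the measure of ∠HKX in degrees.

∠HKX = 74°

1. ∠KHL = 25°  [same arc LK]
2. ∠KHX = 63°  [cyclic HXLK, opposite ∠H+∠L]
3. ∠HKL = 112°  [cyclic HXLK, opposite ∠X+∠K]
4. ∠HLK = 43°  [△HLK]
5. ∠HXK = 43°  [same arc HK]
6. ∠HKX = 74°  [△HXK]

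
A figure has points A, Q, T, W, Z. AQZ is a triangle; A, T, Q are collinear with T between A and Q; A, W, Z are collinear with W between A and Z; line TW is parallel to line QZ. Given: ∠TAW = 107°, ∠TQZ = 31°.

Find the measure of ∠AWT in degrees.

1. ∠QAZ = 107°  [T on AQ, W on AZ]
2. ∠AQZ = 31°  [T on ray QA]
3. ∠AZQ = 42°  [△AQZ]
4. ∠AWT = 42°  [TW∥QZ, corresponding at W]

∠AWT = 42°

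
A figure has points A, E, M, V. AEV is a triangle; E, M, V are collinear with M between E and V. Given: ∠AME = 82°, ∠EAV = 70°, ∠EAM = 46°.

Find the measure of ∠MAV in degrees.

∠MAV = 24°

1. ∠AEM = 52°  [△AEM]
2. ∠AMV = 98°  [linear pair at M on EV]
3. ∠AEV = 52°  [M on ray EV]
4. ∠AVE = 58°  [△AEV]
5. ∠AVM = 58°  [M on ray VE]
6. ∠MAV = 24°  [△AMV]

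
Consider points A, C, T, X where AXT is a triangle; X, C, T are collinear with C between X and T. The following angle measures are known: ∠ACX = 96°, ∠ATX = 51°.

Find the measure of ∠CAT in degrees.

∠CAT = 45°

1. ∠ACT = 84°  [linear pair at C on XT]
2. ∠ATC = 51°  [C on ray TX]
3. ∠CAT = 45°  [△ACT]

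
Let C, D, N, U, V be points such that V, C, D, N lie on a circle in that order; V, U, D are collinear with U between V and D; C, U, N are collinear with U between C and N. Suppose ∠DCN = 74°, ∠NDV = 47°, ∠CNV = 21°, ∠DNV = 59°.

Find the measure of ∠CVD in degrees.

1. ∠CDV = 21°  [same arc VC]
2. ∠DCV = 121°  [cyclic VCDN, opposite ∠C+∠N]
3. ∠CVD = 38°  [△VCD]

∠CVD = 38°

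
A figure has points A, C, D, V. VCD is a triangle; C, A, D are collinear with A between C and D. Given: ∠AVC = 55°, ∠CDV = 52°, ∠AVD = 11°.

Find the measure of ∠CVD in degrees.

1. ∠ADV = 52°  [A on ray DC]
2. ∠DAV = 117°  [△VAD]
3. ∠CAV = 63°  [linear pair at A on CD]
4. ∠ACV = 62°  [△VCA]
5. ∠DCV = 62°  [A on ray CD]
6. ∠CVD = 66°  [△VCD]

∠CVD = 66°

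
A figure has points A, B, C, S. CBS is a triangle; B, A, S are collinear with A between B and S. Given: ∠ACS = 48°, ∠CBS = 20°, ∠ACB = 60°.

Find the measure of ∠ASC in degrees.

∠ASC = 52°

1. ∠ABC = 20°  [A on ray BS]
2. ∠BAC = 100°  [△CBA]
3. ∠CAS = 80°  [linear pair at A on BS]
4. ∠ASC = 52°  [△CAS]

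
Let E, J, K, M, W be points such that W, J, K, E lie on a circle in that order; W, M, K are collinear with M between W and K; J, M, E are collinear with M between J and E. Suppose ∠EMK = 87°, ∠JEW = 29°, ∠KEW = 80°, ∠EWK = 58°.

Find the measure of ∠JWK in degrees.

∠JWK = 51°

1. ∠JKW = 29°  [same arc WJ]
2. ∠KJW = 100°  [cyclic WJKE, opposite ∠J+∠E]
3. ∠JWK = 51°  [△WJK]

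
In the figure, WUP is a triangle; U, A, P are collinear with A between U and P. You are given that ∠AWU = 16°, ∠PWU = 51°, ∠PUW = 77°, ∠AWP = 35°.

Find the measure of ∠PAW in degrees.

∠PAW = 93°

1. ∠UPW = 52°  [△WUP]
2. ∠APW = 52°  [A on ray PU]
3. ∠PAW = 93°  [△WAP]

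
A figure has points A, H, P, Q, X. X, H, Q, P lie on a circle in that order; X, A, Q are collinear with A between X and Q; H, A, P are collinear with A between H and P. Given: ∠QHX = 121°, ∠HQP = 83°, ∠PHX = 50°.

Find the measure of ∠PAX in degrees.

∠PAX = 76°

1. ∠QPX = 59°  [cyclic XHQP, opposite ∠H+∠P]
2. ∠HXP = 97°  [cyclic XHQP, opposite ∠X+∠Q]
3. ∠PQX = 50°  [same arc XP]
4. ∠HPX = 33°  [△XHP]
5. ∠PXQ = 71°  [△XQP]
6. ∠PAX = 76°  [△XAP]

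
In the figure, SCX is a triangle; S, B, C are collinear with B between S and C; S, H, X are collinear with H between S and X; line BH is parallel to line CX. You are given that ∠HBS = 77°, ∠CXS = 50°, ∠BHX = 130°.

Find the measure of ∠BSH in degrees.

∠BSH = 53°

1. ∠SCX = 77°  [BH∥CX, corresponding at B]
2. ∠CSX = 53°  [△SCX]
3. ∠BSH = 53°  [B on SC, H on SX]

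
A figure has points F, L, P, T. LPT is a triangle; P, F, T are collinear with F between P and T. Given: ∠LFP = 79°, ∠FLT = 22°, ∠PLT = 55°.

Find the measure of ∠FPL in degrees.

1. ∠LFT = 101°  [linear pair at F on PT]
2. ∠FTL = 57°  [△LFT]
3. ∠LTP = 57°  [F on ray TP]
4. ∠LPT = 68°  [△LPT]
5. ∠FPL = 68°  [F on ray PT]

∠FPL = 68°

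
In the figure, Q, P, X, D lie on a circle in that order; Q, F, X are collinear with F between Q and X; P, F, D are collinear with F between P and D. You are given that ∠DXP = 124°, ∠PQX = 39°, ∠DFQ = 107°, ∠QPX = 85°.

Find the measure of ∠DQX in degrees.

∠DQX = 17°

1. ∠PDX = 39°  [same arc PX]
2. ∠DFX = 73°  [linear pair at F on QX]
3. ∠QDX = 95°  [cyclic QPXD, opposite ∠P+∠D]
4. ∠DXQ = 68°  [△XFD]
5. ∠DQX = 17°  [△QXD]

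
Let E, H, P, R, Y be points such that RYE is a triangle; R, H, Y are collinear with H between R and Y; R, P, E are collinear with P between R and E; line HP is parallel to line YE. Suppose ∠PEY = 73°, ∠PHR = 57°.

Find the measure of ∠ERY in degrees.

∠ERY = 50°

1. ∠REY = 73°  [P on ray ER]
2. ∠EYR = 57°  [HP∥YE, corresponding at H]
3. ∠ERY = 50°  [△RYE]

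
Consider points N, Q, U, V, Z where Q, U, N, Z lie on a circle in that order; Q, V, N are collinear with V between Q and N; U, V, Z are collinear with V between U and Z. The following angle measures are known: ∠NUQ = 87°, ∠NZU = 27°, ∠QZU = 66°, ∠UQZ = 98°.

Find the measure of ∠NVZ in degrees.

1. ∠NQU = 27°  [same arc UN]
2. ∠QUZ = 16°  [△QUZ]
3. ∠QVU = 137°  [△QVU]
4. ∠NVZ = 137°  [vertical angles at V]

∠NVZ = 137°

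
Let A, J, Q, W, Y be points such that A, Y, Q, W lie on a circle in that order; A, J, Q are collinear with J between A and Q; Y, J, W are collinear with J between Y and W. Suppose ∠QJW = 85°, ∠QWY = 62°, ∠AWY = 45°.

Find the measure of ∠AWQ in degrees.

∠AWQ = 107°

1. ∠AJW = 95°  [linear pair at J on AQ]
2. ∠AQW = 33°  [△QJW]
3. ∠QAW = 40°  [△AJW]
4. ∠AWQ = 107°  [△AQW]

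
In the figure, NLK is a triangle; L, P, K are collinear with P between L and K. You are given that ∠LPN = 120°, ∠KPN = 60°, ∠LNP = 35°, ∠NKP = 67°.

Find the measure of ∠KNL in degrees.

1. ∠NLP = 25°  [△NLP]
2. ∠LKN = 67°  [P on ray KL]
3. ∠KLN = 25°  [P on ray LK]
4. ∠KNL = 88°  [△NLK]

∠KNL = 88°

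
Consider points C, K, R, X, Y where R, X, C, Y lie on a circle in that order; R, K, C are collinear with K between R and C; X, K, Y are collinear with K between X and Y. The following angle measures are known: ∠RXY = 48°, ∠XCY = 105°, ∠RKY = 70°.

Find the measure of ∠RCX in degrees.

∠RCX = 57°

1. ∠XRY = 75°  [cyclic RXCY, opposite ∠R+∠C]
2. ∠RYX = 57°  [△RXY]
3. ∠RCX = 57°  [same arc RX]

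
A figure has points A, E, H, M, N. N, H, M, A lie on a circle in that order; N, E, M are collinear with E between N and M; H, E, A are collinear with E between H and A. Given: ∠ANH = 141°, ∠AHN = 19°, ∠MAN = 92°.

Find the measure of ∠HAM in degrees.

∠HAM = 72°

1. ∠HAN = 20°  [△NHA]
2. ∠MHN = 88°  [cyclic NHMA, opposite ∠H+∠A]
3. ∠HMN = 20°  [same arc NH]
4. ∠HNM = 72°  [△NHM]
5. ∠HAM = 72°  [same arc HM]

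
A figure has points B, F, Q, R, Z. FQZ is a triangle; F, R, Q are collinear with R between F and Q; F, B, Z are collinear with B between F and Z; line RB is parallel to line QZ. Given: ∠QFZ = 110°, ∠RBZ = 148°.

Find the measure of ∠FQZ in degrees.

1. ∠BFR = 110°  [R on FQ, B on FZ]
2. ∠FBR = 32°  [linear pair at B on FZ]
3. ∠BRF = 38°  [△FRB]
4. ∠FQZ = 38°  [RB∥QZ, corresponding at R]

∠FQZ = 38°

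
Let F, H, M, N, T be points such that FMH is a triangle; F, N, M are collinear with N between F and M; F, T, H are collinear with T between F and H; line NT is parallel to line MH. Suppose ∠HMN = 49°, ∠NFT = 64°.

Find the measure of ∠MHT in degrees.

1. ∠FMH = 49°  [N on ray MF]
2. ∠HFM = 64°  [N on FM, T on FH]
3. ∠FHM = 67°  [△FMH]
4. ∠MHT = 67°  [T on ray HF]

∠MHT = 67°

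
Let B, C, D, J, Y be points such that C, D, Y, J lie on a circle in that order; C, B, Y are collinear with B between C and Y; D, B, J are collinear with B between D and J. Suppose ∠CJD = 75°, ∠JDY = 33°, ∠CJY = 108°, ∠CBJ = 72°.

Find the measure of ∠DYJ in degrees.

∠DYJ = 114°

1. ∠JCY = 33°  [△CBJ]
2. ∠CYJ = 39°  [△CYJ]
3. ∠JBY = 108°  [linear pair at B on CY]
4. ∠DJY = 33°  [△YBJ]
5. ∠DYJ = 114°  [△DYJ]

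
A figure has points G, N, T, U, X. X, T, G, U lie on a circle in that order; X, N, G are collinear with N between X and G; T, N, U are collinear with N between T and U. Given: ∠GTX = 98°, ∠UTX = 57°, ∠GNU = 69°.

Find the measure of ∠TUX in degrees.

∠TUX = 28°

1. ∠GUX = 82°  [cyclic XTGU, opposite ∠T+∠U]
2. ∠UGX = 57°  [same arc XU]
3. ∠UNX = 111°  [linear pair at N on XG]
4. ∠GXU = 41°  [△XGU]
5. ∠TUX = 28°  [△XNU]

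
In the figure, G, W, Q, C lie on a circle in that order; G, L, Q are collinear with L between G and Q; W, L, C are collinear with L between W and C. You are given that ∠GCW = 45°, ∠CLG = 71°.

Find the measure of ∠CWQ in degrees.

1. ∠GQW = 45°  [same arc GW]
2. ∠QLW = 71°  [vertical angles at L]
3. ∠CWQ = 64°  [△WLQ]

∠CWQ = 64°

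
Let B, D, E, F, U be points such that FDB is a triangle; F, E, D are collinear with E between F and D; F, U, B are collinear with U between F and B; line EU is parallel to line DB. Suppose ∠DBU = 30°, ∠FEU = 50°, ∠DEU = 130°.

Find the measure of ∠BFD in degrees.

∠BFD = 100°

1. ∠DBF = 30°  [U on ray BF]
2. ∠BDF = 50°  [EU∥DB, corresponding at E]
3. ∠BFD = 100°  [△FDB]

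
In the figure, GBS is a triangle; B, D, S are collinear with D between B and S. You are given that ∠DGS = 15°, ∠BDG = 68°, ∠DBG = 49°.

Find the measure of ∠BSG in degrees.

∠BSG = 53°

1. ∠GDS = 112°  [linear pair at D on BS]
2. ∠DSG = 53°  [△GDS]
3. ∠BSG = 53°  [D on ray SB]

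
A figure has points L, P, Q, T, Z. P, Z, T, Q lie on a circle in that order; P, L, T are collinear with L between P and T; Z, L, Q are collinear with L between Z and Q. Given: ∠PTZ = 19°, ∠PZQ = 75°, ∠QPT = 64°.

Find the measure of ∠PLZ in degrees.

1. ∠QZT = 64°  [same arc TQ]
2. ∠TLZ = 97°  [△ZLT]
3. ∠PLZ = 83°  [linear pair at L on PT]

∠PLZ = 83°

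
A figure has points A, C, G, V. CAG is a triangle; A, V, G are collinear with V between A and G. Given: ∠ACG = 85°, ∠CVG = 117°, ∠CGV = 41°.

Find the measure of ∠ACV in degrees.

∠ACV = 63°

1. ∠AVC = 63°  [linear pair at V on AG]
2. ∠AGC = 41°  [V on ray GA]
3. ∠CAG = 54°  [△CAG]
4. ∠CAV = 54°  [V on ray AG]
5. ∠ACV = 63°  [△CAV]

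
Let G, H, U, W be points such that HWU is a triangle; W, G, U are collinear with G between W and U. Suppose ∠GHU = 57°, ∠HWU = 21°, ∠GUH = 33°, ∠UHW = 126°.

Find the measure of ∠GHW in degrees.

1. ∠HGU = 90°  [△HGU]
2. ∠GWH = 21°  [G on ray WU]
3. ∠HGW = 90°  [linear pair at G on WU]
4. ∠GHW = 69°  [△HWG]

∠GHW = 69°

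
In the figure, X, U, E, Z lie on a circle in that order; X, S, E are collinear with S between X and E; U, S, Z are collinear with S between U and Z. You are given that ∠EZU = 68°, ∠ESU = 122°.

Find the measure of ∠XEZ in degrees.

1. ∠EXU = 68°  [same arc UE]
2. ∠USX = 58°  [linear pair at S on XE]
3. ∠XUZ = 54°  [△XSU]
4. ∠XEZ = 54°  [same arc XZ]

∠XEZ = 54°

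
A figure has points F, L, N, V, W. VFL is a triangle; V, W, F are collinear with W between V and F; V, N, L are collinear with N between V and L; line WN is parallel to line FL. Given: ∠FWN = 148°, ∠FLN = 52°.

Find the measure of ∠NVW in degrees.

1. ∠NWV = 32°  [linear pair at W on VF]
2. ∠FLV = 52°  [N on ray LV]
3. ∠LFV = 32°  [WN∥FL, corresponding at W]
4. ∠FVL = 96°  [△VFL]
5. ∠NVW = 96°  [W on VF, N on VL]

∠NVW = 96°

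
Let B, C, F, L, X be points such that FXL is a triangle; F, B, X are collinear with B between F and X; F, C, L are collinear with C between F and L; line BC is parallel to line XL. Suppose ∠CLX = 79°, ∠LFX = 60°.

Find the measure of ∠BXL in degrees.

∠BXL = 41°

1. ∠FLX = 79°  [C on ray LF]
2. ∠FXL = 41°  [△FXL]
3. ∠BXL = 41°  [B on ray XF]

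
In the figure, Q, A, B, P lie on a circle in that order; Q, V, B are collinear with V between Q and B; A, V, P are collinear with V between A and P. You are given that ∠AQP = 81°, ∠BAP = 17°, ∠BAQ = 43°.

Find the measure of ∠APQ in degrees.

∠APQ = 73°

1. ∠BQP = 17°  [same arc BP]
2. ∠BPQ = 137°  [cyclic QABP, opposite ∠A+∠P]
3. ∠PBQ = 26°  [△QBP]
4. ∠PAQ = 26°  [same arc QP]
5. ∠APQ = 73°  [△QAP]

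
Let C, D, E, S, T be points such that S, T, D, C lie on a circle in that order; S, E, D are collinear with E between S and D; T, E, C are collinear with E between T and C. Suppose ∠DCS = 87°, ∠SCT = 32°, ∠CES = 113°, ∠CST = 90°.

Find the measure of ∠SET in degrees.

∠SET = 67°

1. ∠DTS = 93°  [cyclic STDC, opposite ∠T+∠C]
2. ∠SDT = 32°  [same arc ST]
3. ∠CTS = 58°  [△STC]
4. ∠DST = 55°  [△STD]
5. ∠SET = 67°  [△SET]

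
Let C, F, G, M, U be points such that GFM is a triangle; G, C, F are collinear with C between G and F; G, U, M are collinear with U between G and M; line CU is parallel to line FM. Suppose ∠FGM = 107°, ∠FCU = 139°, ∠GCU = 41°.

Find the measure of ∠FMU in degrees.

1. ∠CGU = 107°  [C on GF, U on GM]
2. ∠CUG = 32°  [△GCU]
3. ∠CUM = 148°  [linear pair at U on GM]
4. ∠FMU = 32°  [CU∥FM, co-interior at M–U]

∠FMU = 32°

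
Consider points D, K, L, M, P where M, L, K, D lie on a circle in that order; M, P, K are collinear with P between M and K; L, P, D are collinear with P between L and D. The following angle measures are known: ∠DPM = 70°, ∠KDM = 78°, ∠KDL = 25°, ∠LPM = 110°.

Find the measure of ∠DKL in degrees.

1. ∠KPL = 70°  [vertical angles at P]
2. ∠KLM = 102°  [cyclic MLKD, opposite ∠L+∠D]
3. ∠KML = 25°  [same arc LK]
4. ∠LKM = 53°  [△MLK]
5. ∠DLK = 57°  [△LPK]
6. ∠DKL = 98°  [△LKD]

∠DKL = 98°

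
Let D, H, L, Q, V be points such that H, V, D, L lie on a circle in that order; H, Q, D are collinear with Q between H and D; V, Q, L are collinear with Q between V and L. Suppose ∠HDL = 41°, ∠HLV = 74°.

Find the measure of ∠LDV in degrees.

∠LDV = 115°

1. ∠HVL = 41°  [same arc HL]
2. ∠LHV = 65°  [△HVL]
3. ∠LDV = 115°  [cyclic HVDL, opposite ∠H+∠D]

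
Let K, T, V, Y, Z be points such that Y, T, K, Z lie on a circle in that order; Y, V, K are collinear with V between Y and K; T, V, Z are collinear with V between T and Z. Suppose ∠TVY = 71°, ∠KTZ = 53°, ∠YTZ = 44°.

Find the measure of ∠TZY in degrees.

∠TZY = 18°

1. ∠KVZ = 71°  [vertical angles at V]
2. ∠KYZ = 53°  [same arc KZ]
3. ∠YVZ = 109°  [linear pair at V on YK]
4. ∠TZY = 18°  [△YVZ]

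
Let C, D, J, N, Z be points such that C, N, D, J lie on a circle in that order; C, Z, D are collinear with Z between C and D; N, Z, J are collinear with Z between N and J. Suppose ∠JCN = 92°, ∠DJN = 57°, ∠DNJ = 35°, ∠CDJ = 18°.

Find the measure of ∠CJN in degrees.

1. ∠DZJ = 105°  [△DZJ]
2. ∠DCJ = 35°  [same arc DJ]
3. ∠CZJ = 75°  [linear pair at Z on CD]
4. ∠CJN = 70°  [△CZJ]

∠CJN = 70°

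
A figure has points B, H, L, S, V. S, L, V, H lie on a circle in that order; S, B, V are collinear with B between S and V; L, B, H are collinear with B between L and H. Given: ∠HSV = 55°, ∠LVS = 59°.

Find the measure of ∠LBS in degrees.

1. ∠HLV = 55°  [same arc VH]
2. ∠LBV = 66°  [△LBV]
3. ∠LBS = 114°  [linear pair at B on SV]

∠LBS = 114°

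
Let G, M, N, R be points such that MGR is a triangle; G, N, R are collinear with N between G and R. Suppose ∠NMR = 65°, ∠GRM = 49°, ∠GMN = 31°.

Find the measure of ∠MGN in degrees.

1. ∠MRN = 49°  [N on ray RG]
2. ∠MNR = 66°  [△MNR]
3. ∠GNM = 114°  [linear pair at N on GR]
4. ∠MGN = 35°  [△MGN]

∠MGN = 35°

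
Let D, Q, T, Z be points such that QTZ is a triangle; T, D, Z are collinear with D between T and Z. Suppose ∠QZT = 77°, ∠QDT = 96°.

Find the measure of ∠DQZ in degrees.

∠DQZ = 19°

1. ∠DZQ = 77°  [D on ray ZT]
2. ∠QDZ = 84°  [linear pair at D on TZ]
3. ∠DQZ = 19°  [△QDZ]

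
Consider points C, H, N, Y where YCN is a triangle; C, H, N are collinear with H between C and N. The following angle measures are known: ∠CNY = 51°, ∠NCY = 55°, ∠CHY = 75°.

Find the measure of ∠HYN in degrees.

∠HYN = 24°

1. ∠HNY = 51°  [H on ray NC]
2. ∠NHY = 105°  [linear pair at H on CN]
3. ∠HYN = 24°  [△YHN]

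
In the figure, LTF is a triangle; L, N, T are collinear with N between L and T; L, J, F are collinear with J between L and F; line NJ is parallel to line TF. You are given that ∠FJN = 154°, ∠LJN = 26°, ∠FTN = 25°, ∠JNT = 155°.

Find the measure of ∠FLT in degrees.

1. ∠LFT = 26°  [NJ∥TF, corresponding at J]
2. ∠FTL = 25°  [N on ray TL]
3. ∠FLT = 129°  [△LTF]

∠FLT = 129°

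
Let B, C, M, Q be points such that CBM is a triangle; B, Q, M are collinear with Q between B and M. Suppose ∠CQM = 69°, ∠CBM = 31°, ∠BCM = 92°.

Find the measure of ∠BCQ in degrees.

1. ∠BQC = 111°  [linear pair at Q on BM]
2. ∠CBQ = 31°  [Q on ray BM]
3. ∠BCQ = 38°  [△CBQ]

∠BCQ = 38°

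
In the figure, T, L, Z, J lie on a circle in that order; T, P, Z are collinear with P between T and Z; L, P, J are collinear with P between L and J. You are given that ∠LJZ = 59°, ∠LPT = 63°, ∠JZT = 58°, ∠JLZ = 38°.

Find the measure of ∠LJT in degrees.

1. ∠LTZ = 59°  [same arc LZ]
2. ∠JZL = 83°  [△LZJ]
3. ∠JLT = 58°  [△TPL]
4. ∠JTL = 97°  [cyclic TLZJ, opposite ∠T+∠Z]
5. ∠LJT = 25°  [△TLJ]

∠LJT = 25°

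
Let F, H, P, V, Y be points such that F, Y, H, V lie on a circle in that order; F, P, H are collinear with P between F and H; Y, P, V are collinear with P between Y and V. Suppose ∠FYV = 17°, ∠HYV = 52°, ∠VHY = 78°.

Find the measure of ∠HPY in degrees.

∠HPY = 67°

1. ∠FHV = 17°  [same arc FV]
2. ∠HVY = 50°  [△YHV]
3. ∠HPV = 113°  [△HPV]
4. ∠FPY = 113°  [vertical angles at P]
5. ∠HPY = 67°  [linear pair at P on FH]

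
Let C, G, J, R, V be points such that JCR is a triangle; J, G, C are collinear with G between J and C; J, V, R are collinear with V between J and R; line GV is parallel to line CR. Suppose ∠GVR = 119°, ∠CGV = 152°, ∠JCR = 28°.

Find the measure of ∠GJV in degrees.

1. ∠GVJ = 61°  [linear pair at V on JR]
2. ∠JGV = 28°  [linear pair at G on JC]
3. ∠GJV = 91°  [△JGV]

∠GJV = 91°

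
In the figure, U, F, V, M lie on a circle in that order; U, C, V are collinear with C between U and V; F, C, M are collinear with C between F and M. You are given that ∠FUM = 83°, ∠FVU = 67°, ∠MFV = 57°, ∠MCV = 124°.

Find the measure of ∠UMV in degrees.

∠UMV = 93°

1. ∠FVM = 97°  [cyclic UFVM, opposite ∠U+∠V]
2. ∠MUV = 57°  [same arc VM]
3. ∠FMV = 26°  [△FVM]
4. ∠MVU = 30°  [△VCM]
5. ∠UMV = 93°  [△UVM]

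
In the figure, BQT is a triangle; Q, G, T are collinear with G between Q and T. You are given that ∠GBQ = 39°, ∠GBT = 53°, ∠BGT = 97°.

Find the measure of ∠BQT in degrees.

∠BQT = 58°

1. ∠BGQ = 83°  [linear pair at G on QT]
2. ∠BQG = 58°  [△BQG]
3. ∠BQT = 58°  [G on ray QT]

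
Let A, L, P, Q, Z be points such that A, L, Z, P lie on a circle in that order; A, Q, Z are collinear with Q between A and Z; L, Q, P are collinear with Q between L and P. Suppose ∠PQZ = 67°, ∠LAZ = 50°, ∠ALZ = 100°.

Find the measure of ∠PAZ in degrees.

1. ∠LPZ = 50°  [same arc LZ]
2. ∠APZ = 80°  [cyclic ALZP, opposite ∠L+∠P]
3. ∠AZP = 63°  [△ZQP]
4. ∠PAZ = 37°  [△AZP]

∠PAZ = 37°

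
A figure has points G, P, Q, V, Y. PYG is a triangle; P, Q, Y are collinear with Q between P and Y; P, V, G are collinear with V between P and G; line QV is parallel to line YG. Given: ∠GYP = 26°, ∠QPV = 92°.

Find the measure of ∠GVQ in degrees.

1. ∠PQV = 26°  [QV∥YG, corresponding at Q]
2. ∠PVQ = 62°  [△PQV]
3. ∠GVQ = 118°  [linear pair at V on PG]

∠GVQ = 118°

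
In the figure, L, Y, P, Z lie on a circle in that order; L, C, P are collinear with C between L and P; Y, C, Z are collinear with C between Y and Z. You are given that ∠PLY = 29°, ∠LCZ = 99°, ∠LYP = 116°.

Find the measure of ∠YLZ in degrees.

1. ∠PZY = 29°  [same arc YP]
2. ∠LPY = 35°  [△LYP]
3. ∠PCZ = 81°  [linear pair at C on LP]
4. ∠LPZ = 70°  [△PCZ]
5. ∠LZY = 35°  [same arc LY]
6. ∠LYZ = 70°  [same arc LZ]
7. ∠YLZ = 75°  [△LYZ]

∠YLZ = 75°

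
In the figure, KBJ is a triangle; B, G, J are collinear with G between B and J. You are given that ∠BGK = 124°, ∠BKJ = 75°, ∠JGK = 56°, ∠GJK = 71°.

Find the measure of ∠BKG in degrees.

1. ∠BJK = 71°  [G on ray JB]
2. ∠JBK = 34°  [△KBJ]
3. ∠GBK = 34°  [G on ray BJ]
4. ∠BKG = 22°  [△KBG]

∠BKG = 22°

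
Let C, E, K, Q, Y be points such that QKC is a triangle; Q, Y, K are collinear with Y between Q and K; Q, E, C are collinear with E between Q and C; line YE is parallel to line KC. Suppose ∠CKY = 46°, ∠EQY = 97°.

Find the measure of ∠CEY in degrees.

1. ∠CKQ = 46°  [Y on ray KQ]
2. ∠CQK = 97°  [Y on QK, E on QC]
3. ∠KCQ = 37°  [△QKC]
4. ∠QEY = 37°  [YE∥KC, corresponding at E]
5. ∠CEY = 143°  [linear pair at E on QC]

∠CEY = 143°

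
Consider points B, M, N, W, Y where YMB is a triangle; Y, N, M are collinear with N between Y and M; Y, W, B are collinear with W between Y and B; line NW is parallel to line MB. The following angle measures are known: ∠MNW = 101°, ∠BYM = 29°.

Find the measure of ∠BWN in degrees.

∠BWN = 108°

1. ∠WNY = 79°  [linear pair at N on YM]
2. ∠NYW = 29°  [N on YM, W on YB]
3. ∠NWY = 72°  [△YNW]
4. ∠BWN = 108°  [linear pair at W on YB]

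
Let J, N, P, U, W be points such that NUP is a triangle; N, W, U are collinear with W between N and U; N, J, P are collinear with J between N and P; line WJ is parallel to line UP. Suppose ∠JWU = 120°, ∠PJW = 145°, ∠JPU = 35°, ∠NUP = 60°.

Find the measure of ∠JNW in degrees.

∠JNW = 85°

1. ∠JWN = 60°  [linear pair at W on NU]
2. ∠NJW = 35°  [linear pair at J on NP]
3. ∠JNW = 85°  [△NWJ]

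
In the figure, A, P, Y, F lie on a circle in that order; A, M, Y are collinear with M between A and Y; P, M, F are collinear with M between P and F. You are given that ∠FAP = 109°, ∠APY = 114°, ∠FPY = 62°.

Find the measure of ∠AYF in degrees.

1. ∠AFY = 66°  [cyclic APYF, opposite ∠P+∠F]
2. ∠FAY = 62°  [same arc YF]
3. ∠AYF = 52°  [△AYF]

∠AYF = 52°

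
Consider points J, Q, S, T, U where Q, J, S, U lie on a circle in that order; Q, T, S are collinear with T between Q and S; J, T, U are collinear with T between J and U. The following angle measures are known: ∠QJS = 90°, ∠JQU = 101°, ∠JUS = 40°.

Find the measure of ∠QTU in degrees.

∠QTU = 69°

1. ∠JSU = 79°  [cyclic QJSU, opposite ∠Q+∠S]
2. ∠JQS = 40°  [same arc JS]
3. ∠SJU = 61°  [△JSU]
4. ∠JSQ = 50°  [△QJS]
5. ∠SQU = 61°  [same arc SU]
6. ∠JUQ = 50°  [same arc QJ]
7. ∠QTU = 69°  [△QTU]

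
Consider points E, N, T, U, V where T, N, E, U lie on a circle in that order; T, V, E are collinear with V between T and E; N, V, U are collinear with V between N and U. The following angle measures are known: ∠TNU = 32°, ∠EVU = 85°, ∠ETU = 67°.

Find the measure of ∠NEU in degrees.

∠NEU = 50°

1. ∠TEU = 32°  [same arc TU]
2. ∠EUN = 63°  [△EVU]
3. ∠ENU = 67°  [same arc EU]
4. ∠NEU = 50°  [△NEU]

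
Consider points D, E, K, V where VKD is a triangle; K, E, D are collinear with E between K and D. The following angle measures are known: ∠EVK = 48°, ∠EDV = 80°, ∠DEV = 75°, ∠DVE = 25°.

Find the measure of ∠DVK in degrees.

1. ∠KDV = 80°  [E on ray DK]
2. ∠KEV = 105°  [linear pair at E on KD]
3. ∠EKV = 27°  [△VKE]
4. ∠DKV = 27°  [E on ray KD]
5. ∠DVK = 73°  [△VKD]

∠DVK = 73°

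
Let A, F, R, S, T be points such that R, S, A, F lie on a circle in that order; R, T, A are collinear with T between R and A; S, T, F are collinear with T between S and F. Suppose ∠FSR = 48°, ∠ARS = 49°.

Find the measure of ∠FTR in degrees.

1. ∠FAR = 48°  [same arc RF]
2. ∠AFS = 49°  [same arc SA]
3. ∠ATF = 83°  [△ATF]
4. ∠FTR = 97°  [linear pair at T on RA]

∠FTR = 97°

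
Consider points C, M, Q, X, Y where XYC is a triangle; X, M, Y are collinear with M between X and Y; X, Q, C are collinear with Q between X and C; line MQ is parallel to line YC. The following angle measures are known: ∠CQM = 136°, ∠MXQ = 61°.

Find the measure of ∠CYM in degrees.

1. ∠MQX = 44°  [linear pair at Q on XC]
2. ∠QMX = 75°  [△XMQ]
3. ∠QMY = 105°  [linear pair at M on XY]
4. ∠CYM = 75°  [MQ∥YC, co-interior at Y–M]

∠CYM = 75°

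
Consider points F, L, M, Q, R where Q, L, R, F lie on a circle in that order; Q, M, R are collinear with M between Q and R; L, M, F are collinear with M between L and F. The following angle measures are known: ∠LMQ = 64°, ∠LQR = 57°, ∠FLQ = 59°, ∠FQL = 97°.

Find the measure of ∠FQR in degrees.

1. ∠FMR = 64°  [vertical angles at M]
2. ∠LFQ = 24°  [△QLF]
3. ∠FMQ = 116°  [linear pair at M on QR]
4. ∠FQR = 40°  [△QMF]

∠FQR = 40°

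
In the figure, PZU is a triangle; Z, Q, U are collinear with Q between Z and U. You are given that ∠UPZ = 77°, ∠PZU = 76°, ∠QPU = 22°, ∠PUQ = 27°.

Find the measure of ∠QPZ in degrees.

1. ∠PZQ = 76°  [Q on ray ZU]
2. ∠PQU = 131°  [△PQU]
3. ∠PQZ = 49°  [linear pair at Q on ZU]
4. ∠QPZ = 55°  [△PZQ]

∠QPZ = 55°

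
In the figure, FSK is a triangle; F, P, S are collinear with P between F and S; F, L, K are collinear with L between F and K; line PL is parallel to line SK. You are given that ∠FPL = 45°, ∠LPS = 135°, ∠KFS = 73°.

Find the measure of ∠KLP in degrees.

1. ∠FSK = 45°  [PL∥SK, corresponding at P]
2. ∠FKS = 62°  [△FSK]
3. ∠FLP = 62°  [PL∥SK, corresponding at L]
4. ∠KLP = 118°  [linear pair at L on FK]

∠KLP = 118°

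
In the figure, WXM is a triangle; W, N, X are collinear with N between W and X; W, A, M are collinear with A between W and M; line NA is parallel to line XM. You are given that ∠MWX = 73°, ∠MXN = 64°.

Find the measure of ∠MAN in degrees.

∠MAN = 137°

1. ∠MXW = 64°  [N on ray XW]
2. ∠WMX = 43°  [△WXM]
3. ∠NAW = 43°  [NA∥XM, corresponding at A]
4. ∠MAN = 137°  [linear pair at A on WM]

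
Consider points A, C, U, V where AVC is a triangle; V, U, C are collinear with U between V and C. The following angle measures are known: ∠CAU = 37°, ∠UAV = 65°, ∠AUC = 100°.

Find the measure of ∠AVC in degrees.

∠AVC = 35°

1. ∠AUV = 80°  [linear pair at U on VC]
2. ∠AVU = 35°  [△AVU]
3. ∠AVC = 35°  [U on ray VC]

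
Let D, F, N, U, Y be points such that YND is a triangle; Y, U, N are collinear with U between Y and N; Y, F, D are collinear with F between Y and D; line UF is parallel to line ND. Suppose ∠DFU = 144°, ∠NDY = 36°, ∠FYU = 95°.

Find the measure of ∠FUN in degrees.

∠FUN = 131°

1. ∠UFY = 36°  [linear pair at F on YD]
2. ∠FUY = 49°  [△YUF]
3. ∠FUN = 131°  [linear pair at U on YN]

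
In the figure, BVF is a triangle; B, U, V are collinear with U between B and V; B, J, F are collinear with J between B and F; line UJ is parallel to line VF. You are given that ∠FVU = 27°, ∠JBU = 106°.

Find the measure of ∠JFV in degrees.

1. ∠BVF = 27°  [U on ray VB]
2. ∠FBV = 106°  [U on BV, J on BF]
3. ∠BFV = 47°  [△BVF]
4. ∠JFV = 47°  [J on ray FB]

∠JFV = 47°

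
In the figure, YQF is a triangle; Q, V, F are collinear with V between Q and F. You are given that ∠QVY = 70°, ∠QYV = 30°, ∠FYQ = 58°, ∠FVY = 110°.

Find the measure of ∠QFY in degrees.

1. ∠VQY = 80°  [△YQV]
2. ∠FQY = 80°  [V on ray QF]
3. ∠QFY = 42°  [△YQF]

∠QFY = 42°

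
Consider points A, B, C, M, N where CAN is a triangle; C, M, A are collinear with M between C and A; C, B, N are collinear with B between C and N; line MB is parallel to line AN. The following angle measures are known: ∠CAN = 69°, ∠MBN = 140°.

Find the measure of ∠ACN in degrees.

∠ACN = 71°

1. ∠BMC = 69°  [MB∥AN, corresponding at M]
2. ∠CBM = 40°  [linear pair at B on CN]
3. ∠BCM = 71°  [△CMB]
4. ∠ACN = 71°  [M on CA, B on CN]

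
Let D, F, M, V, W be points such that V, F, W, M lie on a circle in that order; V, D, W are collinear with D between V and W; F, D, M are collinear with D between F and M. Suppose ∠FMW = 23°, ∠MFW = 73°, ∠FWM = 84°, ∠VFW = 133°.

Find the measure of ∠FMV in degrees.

∠FMV = 24°

1. ∠FVW = 23°  [same arc FW]
2. ∠FWV = 24°  [△VFW]
3. ∠FMV = 24°  [same arc VF]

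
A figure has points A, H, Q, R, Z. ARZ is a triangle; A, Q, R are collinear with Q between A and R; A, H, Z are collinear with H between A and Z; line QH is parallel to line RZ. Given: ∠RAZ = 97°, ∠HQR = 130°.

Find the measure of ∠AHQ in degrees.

1. ∠HAQ = 97°  [Q on AR, H on AZ]
2. ∠AQH = 50°  [linear pair at Q on AR]
3. ∠AHQ = 33°  [△AQH]

∠AHQ = 33°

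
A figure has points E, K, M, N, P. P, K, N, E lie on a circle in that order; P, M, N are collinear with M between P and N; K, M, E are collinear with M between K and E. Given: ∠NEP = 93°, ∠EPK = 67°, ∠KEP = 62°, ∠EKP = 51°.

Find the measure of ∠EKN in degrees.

∠EKN = 36°

1. ∠ENP = 51°  [same arc PE]
2. ∠EPN = 36°  [△PNE]
3. ∠EKN = 36°  [same arc NE]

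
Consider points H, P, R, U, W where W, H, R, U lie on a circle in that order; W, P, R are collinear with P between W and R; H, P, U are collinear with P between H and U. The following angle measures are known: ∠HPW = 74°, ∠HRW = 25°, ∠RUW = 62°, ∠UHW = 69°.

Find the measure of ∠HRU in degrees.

∠HRU = 94°

1. ∠RPU = 74°  [vertical angles at P]
2. ∠HPR = 106°  [linear pair at P on WR]
3. ∠RHU = 49°  [△HPR]
4. ∠URW = 69°  [same arc WU]
5. ∠HUR = 37°  [△RPU]
6. ∠HRU = 94°  [△HRU]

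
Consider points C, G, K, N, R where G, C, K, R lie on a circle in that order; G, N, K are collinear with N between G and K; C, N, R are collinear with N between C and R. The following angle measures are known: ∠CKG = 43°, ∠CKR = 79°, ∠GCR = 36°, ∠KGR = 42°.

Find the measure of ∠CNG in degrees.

1. ∠KCR = 42°  [same arc KR]
2. ∠CNK = 95°  [△CNK]
3. ∠CNG = 85°  [linear pair at N on GK]

∠CNG = 85°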